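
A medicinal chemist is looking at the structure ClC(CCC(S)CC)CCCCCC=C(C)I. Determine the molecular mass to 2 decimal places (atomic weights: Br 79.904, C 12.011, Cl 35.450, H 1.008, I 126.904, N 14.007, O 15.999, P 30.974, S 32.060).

388.78 g/mol

First, the molecular formula is C14H26ClIS (counting implicit H from valence).
  C: 14 × 12.011 = 168.154
  Cl: 1 × 35.450 = 35.450
  H: 26 × 1.008 = 26.208
  I: 1 × 126.904 = 126.904
  S: 1 × 32.060 = 32.060
Sum: 14×12.011 + 1×35.450 + 26×1.008 + 1×126.904 + 1×32.060 = 388.776 → 388.78 g/mol.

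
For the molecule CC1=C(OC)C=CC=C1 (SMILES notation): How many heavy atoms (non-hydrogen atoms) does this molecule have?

9

Every atom symbol written in the SMILES (organic subset) is one heavy atom; implicit H are not written.
Heavy atoms by element → C:8, O:1.
Total: 9.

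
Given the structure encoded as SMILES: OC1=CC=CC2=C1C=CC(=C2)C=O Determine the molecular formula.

C11H8O2

Walk through each heavy atom and fill implicit hydrogens from standard valence (C 4, N 3, O 2, S 2, halogen 1):
  atom 1: O, bond orders sum to 1 (valence 2) → 1 H
  atom 2: C, bond orders sum to 4 (valence 4) → 0 H
  atom 3: C, bond orders sum to 3 (valence 4) → 1 H
  atom 4: C, bond orders sum to 3 (valence 4) → 1 H
  atom 5: C, bond orders sum to 3 (valence 4) → 1 H
  atom 6: C, bond orders sum to 4 (valence 4) → 0 H
  atom 7: C, bond orders sum to 4 (valence 4) → 0 H
  atom 8: C, bond orders sum to 3 (valence 4) → 1 H
  atom 9: C, bond orders sum to 3 (valence 4) → 1 H
  atom 10: C, bond orders sum to 4 (valence 4) → 0 H
  atom 11: C, bond orders sum to 3 (valence 4) → 1 H
  atom 12: C, bond orders sum to 3 (valence 4) → 1 H
  atom 13: O, bond orders sum to 2 (valence 2) → 0 H
Totals → C:11, H:8, O:2.
In Hill order: C11H8O2.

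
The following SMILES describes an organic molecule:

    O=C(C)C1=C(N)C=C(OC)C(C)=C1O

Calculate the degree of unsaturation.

5

Molecular formula: C10H13NO3.
DoU = (2C + 2 + N − H − X) / 2, where X is the halogen count and O/S are ignored.
    = (2·10 + 2 + 1 − 13 − 0) / 2 = 10 / 2 = 5.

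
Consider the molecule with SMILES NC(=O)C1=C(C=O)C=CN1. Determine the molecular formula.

Walk through each heavy atom and fill implicit hydrogens from standard valence (C 4, N 3, O 2, S 2, halogen 1):
  atom 1: N, bond orders sum to 1 (valence 3) → 2 H
  atom 2: C, bond orders sum to 4 (valence 4) → 0 H
  atom 3: O, bond orders sum to 2 (valence 2) → 0 H
  atom 4: C, bond orders sum to 4 (valence 4) → 0 H
  atom 5: C, bond orders sum to 4 (valence 4) → 0 H
  atom 6: C, bond orders sum to 3 (valence 4) → 1 H
  atom 7: O, bond orders sum to 2 (valence 2) → 0 H
  atom 8: C, bond orders sum to 3 (valence 4) → 1 H
  atom 9: C, bond orders sum to 3 (valence 4) → 1 H
  atom 10: N, bond orders sum to 2 (valence 3) → 1 H
Totals → C:6, H:6, N:2, O:2.

C6H6N2O2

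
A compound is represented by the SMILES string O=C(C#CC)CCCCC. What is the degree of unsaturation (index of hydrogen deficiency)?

3

Molecular formula: C9H14O.
DoU = (2C + 2 + N − H − X) / 2, where X is the halogen count and O/S are ignored.
    = (2·9 + 2 + 0 − 14 − 0) / 2 = 6 / 2 = 3.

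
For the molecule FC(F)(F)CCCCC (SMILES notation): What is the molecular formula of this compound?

C6H11F3

Walk through each heavy atom and fill implicit hydrogens from standard valence (C 4, N 3, O 2, S 2, halogen 1):
  atom 1: F (halogen, monovalent) → 0 H
  atom 2: C, bond orders sum to 4 (valence 4) → 0 H
  atom 3: F (halogen, monovalent) → 0 H
  atom 4: F (halogen, monovalent) → 0 H
  atom 5: C, bond orders sum to 2 (valence 4) → 2 H
  atom 6: C, bond orders sum to 2 (valence 4) → 2 H
  atom 7: C, bond orders sum to 2 (valence 4) → 2 H
  atom 8: C, bond orders sum to 2 (valence 4) → 2 H
  atom 9: C, bond orders sum to 1 (valence 4) → 3 H
Totals → C:6, H:11, F:3.
In Hill order: C6H11F3.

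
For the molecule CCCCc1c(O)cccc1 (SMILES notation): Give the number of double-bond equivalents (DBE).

Molecular formula: C10H14O.
DoU = (2C + 2 + N − H − X) / 2, where X is the halogen count and O/S are ignored.
    = (2·10 + 2 + 0 − 14 − 0) / 2 = 8 / 2 = 4.

4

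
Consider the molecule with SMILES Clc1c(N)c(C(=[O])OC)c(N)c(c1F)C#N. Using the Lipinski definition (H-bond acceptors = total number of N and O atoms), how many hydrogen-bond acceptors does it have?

N atoms: 3; O atoms: 2.
Lipinski HBA = 3 + 2 = 5.

5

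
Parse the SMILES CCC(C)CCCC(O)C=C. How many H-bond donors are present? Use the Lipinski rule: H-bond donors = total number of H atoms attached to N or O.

1

Donors: find every N or O and count the H atoms it carries.
  atom 9 (O): bond orders sum to 1 → 1 H
Lipinski HBD = 1.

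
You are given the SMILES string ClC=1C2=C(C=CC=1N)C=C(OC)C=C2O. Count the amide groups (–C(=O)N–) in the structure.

0

Scan the SMILES for the amide motif — none present.
Groups that are present: 1 ether, 1 hydroxyl, 1 primary amine.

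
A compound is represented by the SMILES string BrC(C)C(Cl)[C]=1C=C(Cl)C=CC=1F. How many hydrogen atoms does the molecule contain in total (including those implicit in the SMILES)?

Walk through each heavy atom and fill implicit hydrogens from standard valence (C 4, N 3, O 2, S 2, halogen 1):
  atom 1: Br (halogen, monovalent) → 0 H
  atom 2: C, bond orders sum to 3 (valence 4) → 1 H
  atom 3: C, bond orders sum to 1 (valence 4) → 3 H
  atom 4: C, bond orders sum to 3 (valence 4) → 1 H
  atom 5: Cl (halogen, monovalent) → 0 H
  atom 6: C with explicit H count 0
  atom 7: C, bond orders sum to 3 (valence 4) → 1 H
  atom 8: C, bond orders sum to 4 (valence 4) → 0 H
  atom 9: Cl (halogen, monovalent) → 0 H
  atom 10: C, bond orders sum to 3 (valence 4) → 1 H
  atom 11: C, bond orders sum to 3 (valence 4) → 1 H
  atom 12: C, bond orders sum to 4 (valence 4) → 0 H
  atom 13: F (halogen, monovalent) → 0 H
Total hydrogens: 8.

8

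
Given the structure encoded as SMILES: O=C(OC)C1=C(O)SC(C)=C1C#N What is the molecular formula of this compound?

Walk through each heavy atom and fill implicit hydrogens from standard valence (C 4, N 3, O 2, S 2, halogen 1):
  atom 1: O, bond orders sum to 2 (valence 2) → 0 H
  atom 2: C, bond orders sum to 4 (valence 4) → 0 H
  atom 3: O, bond orders sum to 2 (valence 2) → 0 H
  atom 4: C, bond orders sum to 1 (valence 4) → 3 H
  atom 5: C, bond orders sum to 4 (valence 4) → 0 H
  atom 6: C, bond orders sum to 4 (valence 4) → 0 H
  atom 7: O, bond orders sum to 1 (valence 2) → 1 H
  atom 8: S, bond orders sum to 2 (valence 2) → 0 H
  atom 9: C, bond orders sum to 4 (valence 4) → 0 H
  atom 10: C, bond orders sum to 1 (valence 4) → 3 H
  atom 11: C, bond orders sum to 4 (valence 4) → 0 H
  atom 12: C, bond orders sum to 4 (valence 4) → 0 H
  atom 13: N, bond orders sum to 3 (valence 3) → 0 H
Totals → C:8, H:7, N:1, O:3, S:1.
In Hill order: C8H7NO3S.

C8H7NO3S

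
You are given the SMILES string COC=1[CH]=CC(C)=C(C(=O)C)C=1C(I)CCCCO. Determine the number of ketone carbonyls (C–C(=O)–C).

The ketone motif appears at heavy-atom position 9 in the SMILES.
Other groups present: 1 ether, 1 hydroxyl.
Ketone count: 1.

1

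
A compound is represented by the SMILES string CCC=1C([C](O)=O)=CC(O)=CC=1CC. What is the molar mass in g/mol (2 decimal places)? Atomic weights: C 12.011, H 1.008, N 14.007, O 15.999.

194.23 g/mol

First, the molecular formula is C11H14O3 (counting implicit H from valence).
  C: 11 × 12.011 = 132.121
  H: 14 × 1.008 = 14.112
  O: 3 × 15.999 = 47.997
Sum: 11×12.011 + 14×1.008 + 3×15.999 = 194.230 → 194.23 g/mol.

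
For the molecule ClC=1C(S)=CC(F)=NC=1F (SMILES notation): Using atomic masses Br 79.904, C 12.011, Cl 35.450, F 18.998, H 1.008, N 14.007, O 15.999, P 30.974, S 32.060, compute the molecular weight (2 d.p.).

First, the molecular formula is C5H2ClF2NS (counting implicit H from valence).
  C: 5 × 12.011 = 60.055
  Cl: 1 × 35.450 = 35.450
  F: 2 × 18.998 = 37.996
  H: 2 × 1.008 = 2.016
  N: 1 × 14.007 = 14.007
  S: 1 × 32.060 = 32.060
Sum: 5×12.011 + 1×35.450 + 2×18.998 + 2×1.008 + 1×14.007 + 1×32.060 = 181.584 → 181.58 g/mol.

181.58 g/mol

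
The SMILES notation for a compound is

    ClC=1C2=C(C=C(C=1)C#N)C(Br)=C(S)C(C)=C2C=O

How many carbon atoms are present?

13

Count every carbon token in the SMILES (each C, including those in ring-closure positions and inside branches).
Carbon count: 13.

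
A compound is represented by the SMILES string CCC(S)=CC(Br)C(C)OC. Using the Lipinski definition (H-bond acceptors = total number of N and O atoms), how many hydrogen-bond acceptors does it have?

1

N atoms: 0; O atoms: 1.
Lipinski HBA = 0 + 1 = 1.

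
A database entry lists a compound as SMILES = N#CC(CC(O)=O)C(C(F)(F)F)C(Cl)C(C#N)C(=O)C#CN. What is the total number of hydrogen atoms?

9

Walk through each heavy atom and fill implicit hydrogens from standard valence (C 4, N 3, O 2, S 2, halogen 1):
  atom 1: N, bond orders sum to 3 (valence 3) → 0 H
  atom 2: C, bond orders sum to 4 (valence 4) → 0 H
  atom 3: C, bond orders sum to 3 (valence 4) → 1 H
  atom 4: C, bond orders sum to 2 (valence 4) → 2 H
  atom 5: C, bond orders sum to 4 (valence 4) → 0 H
  atom 6: O, bond orders sum to 1 (valence 2) → 1 H
  atom 7: O, bond orders sum to 2 (valence 2) → 0 H
  atom 8: C, bond orders sum to 3 (valence 4) → 1 H
  atom 9: C, bond orders sum to 4 (valence 4) → 0 H
  atom 10: F (halogen, monovalent) → 0 H
  atom 11: F (halogen, monovalent) → 0 H
  atom 12: F (halogen, monovalent) → 0 H
  atom 13: C, bond orders sum to 3 (valence 4) → 1 H
  atom 14: Cl (halogen, monovalent) → 0 H
  atom 15: C, bond orders sum to 3 (valence 4) → 1 H
  atom 16: C, bond orders sum to 4 (valence 4) → 0 H
  atom 17: N, bond orders sum to 3 (valence 3) → 0 H
  atom 18: C, bond orders sum to 4 (valence 4) → 0 H
  atom 19: O, bond orders sum to 2 (valence 2) → 0 H
  atom 20: C, bond orders sum to 4 (valence 4) → 0 H
  atom 21: C, bond orders sum to 4 (valence 4) → 0 H
  atom 22: N, bond orders sum to 1 (valence 3) → 2 H
Total hydrogens: 9.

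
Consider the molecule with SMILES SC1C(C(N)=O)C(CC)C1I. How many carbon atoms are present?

Count every carbon token in the SMILES (each C, including those in ring-closure positions and inside branches).
Carbon count: 7.

7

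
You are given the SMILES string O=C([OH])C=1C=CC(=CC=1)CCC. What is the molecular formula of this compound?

C10H12O2

Walk through each heavy atom and fill implicit hydrogens from standard valence (C 4, N 3, O 2, S 2, halogen 1):
  atom 1: O, bond orders sum to 2 (valence 2) → 0 H
  atom 2: C, bond orders sum to 4 (valence 4) → 0 H
  atom 3: O with explicit H count 1
  atom 4: C, bond orders sum to 4 (valence 4) → 0 H
  atom 5: C, bond orders sum to 3 (valence 4) → 1 H
  atom 6: C, bond orders sum to 3 (valence 4) → 1 H
  atom 7: C, bond orders sum to 4 (valence 4) → 0 H
  atom 8: C, bond orders sum to 3 (valence 4) → 1 H
  atom 9: C, bond orders sum to 3 (valence 4) → 1 H
  atom 10: C, bond orders sum to 2 (valence 4) → 2 H
  atom 11: C, bond orders sum to 2 (valence 4) → 2 H
  atom 12: C, bond orders sum to 1 (valence 4) → 3 H
Totals → C:10, H:12, O:2.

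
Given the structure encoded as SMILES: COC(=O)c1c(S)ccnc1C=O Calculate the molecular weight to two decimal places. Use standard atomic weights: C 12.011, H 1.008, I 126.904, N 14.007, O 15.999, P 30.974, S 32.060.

197.21 g/mol

First, the molecular formula is C8H7NO3S (counting implicit H from valence).
  C: 8 × 12.011 = 96.088
  H: 7 × 1.008 = 7.056
  N: 1 × 14.007 = 14.007
  O: 3 × 15.999 = 47.997
  S: 1 × 32.060 = 32.060
Sum: 8×12.011 + 7×1.008 + 1×14.007 + 3×15.999 + 1×32.060 = 197.208 → 197.21 g/mol.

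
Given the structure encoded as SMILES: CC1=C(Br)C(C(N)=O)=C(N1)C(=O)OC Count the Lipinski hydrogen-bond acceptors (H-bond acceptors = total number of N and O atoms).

N atoms: 2; O atoms: 3.
Lipinski HBA = 2 + 3 = 5.

5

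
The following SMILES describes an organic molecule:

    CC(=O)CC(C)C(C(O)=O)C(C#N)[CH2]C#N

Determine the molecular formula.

C11H14N2O3

Walk through each heavy atom and fill implicit hydrogens from standard valence (C 4, N 3, O 2, S 2, halogen 1):
  atom 1: C, bond orders sum to 1 (valence 4) → 3 H
  atom 2: C, bond orders sum to 4 (valence 4) → 0 H
  atom 3: O, bond orders sum to 2 (valence 2) → 0 H
  atom 4: C, bond orders sum to 2 (valence 4) → 2 H
  atom 5: C, bond orders sum to 3 (valence 4) → 1 H
  atom 6: C, bond orders sum to 1 (valence 4) → 3 H
  atom 7: C, bond orders sum to 3 (valence 4) → 1 H
  atom 8: C, bond orders sum to 4 (valence 4) → 0 H
  atom 9: O, bond orders sum to 1 (valence 2) → 1 H
  atom 10: O, bond orders sum to 2 (valence 2) → 0 H
  atom 11: C, bond orders sum to 3 (valence 4) → 1 H
  atom 12: C, bond orders sum to 4 (valence 4) → 0 H
  atom 13: N, bond orders sum to 3 (valence 3) → 0 H
  atom 14: C with explicit H count 2
  atom 15: C, bond orders sum to 4 (valence 4) → 0 H
  atom 16: N, bond orders sum to 3 (valence 3) → 0 H
Totals → C:11, H:14, N:2, O:3.
In Hill order: C11H14N2O3.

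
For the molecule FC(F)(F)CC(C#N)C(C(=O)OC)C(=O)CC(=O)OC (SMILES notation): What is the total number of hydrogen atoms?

Walk through each heavy atom and fill implicit hydrogens from standard valence (C 4, N 3, O 2, S 2, halogen 1):
  atom 1: F (halogen, monovalent) → 0 H
  atom 2: C, bond orders sum to 4 (valence 4) → 0 H
  atom 3: F (halogen, monovalent) → 0 H
  atom 4: F (halogen, monovalent) → 0 H
  atom 5: C, bond orders sum to 2 (valence 4) → 2 H
  atom 6: C, bond orders sum to 3 (valence 4) → 1 H
  atom 7: C, bond orders sum to 4 (valence 4) → 0 H
  atom 8: N, bond orders sum to 3 (valence 3) → 0 H
  atom 9: C, bond orders sum to 3 (valence 4) → 1 H
  atom 10: C, bond orders sum to 4 (valence 4) → 0 H
  atom 11: O, bond orders sum to 2 (valence 2) → 0 H
  atom 12: O, bond orders sum to 2 (valence 2) → 0 H
  atom 13: C, bond orders sum to 1 (valence 4) → 3 H
  atom 14: C, bond orders sum to 4 (valence 4) → 0 H
  atom 15: O, bond orders sum to 2 (valence 2) → 0 H
  atom 16: C, bond orders sum to 2 (valence 4) → 2 H
  atom 17: C, bond orders sum to 4 (valence 4) → 0 H
  atom 18: O, bond orders sum to 2 (valence 2) → 0 H
  atom 19: O, bond orders sum to 2 (valence 2) → 0 H
  atom 20: C, bond orders sum to 1 (valence 4) → 3 H
Total hydrogens: 12.

12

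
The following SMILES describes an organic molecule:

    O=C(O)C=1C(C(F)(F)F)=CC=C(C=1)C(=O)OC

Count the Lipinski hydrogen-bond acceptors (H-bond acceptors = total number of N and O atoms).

N atoms: 0; O atoms: 4.
Lipinski HBA = 0 + 4 = 4.

4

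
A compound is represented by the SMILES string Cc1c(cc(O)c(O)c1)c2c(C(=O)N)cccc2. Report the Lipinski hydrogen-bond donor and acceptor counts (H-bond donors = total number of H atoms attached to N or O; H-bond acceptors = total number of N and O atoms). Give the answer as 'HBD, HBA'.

4, 4

Donors: find every N or O and count the H atoms it carries.
  atom 6 (O): bond orders sum to 1 → 1 H
  atom 8 (O): bond orders sum to 1 → 1 H
  atom 13 (O): bond orders sum to 2 → 0 H
  atom 14 (N): bond orders sum to 1 → 2 H
Lipinski HBD = 4.
Acceptors: N atoms = 1, O atoms = 3 → HBA = 4.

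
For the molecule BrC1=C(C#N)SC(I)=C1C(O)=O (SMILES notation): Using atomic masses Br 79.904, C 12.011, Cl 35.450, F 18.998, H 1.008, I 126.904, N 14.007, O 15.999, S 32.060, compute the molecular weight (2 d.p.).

357.95 g/mol

First, the molecular formula is C6HBrINO2S (counting implicit H from valence).
  Br: 1 × 79.904 = 79.904
  C: 6 × 12.011 = 72.066
  H: 1 × 1.008 = 1.008
  I: 1 × 126.904 = 126.904
  N: 1 × 14.007 = 14.007
  O: 2 × 15.999 = 31.998
  S: 1 × 32.060 = 32.060
Sum: 1×79.904 + 6×12.011 + 1×1.008 + 1×126.904 + 1×14.007 + 2×15.999 + 1×32.060 = 357.947 → 357.95 g/mol.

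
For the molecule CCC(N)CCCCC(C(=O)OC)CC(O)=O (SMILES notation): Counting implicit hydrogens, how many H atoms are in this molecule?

23

Walk through each heavy atom and fill implicit hydrogens from standard valence (C 4, N 3, O 2, S 2, halogen 1):
  atom 1: C, bond orders sum to 1 (valence 4) → 3 H
  atom 2: C, bond orders sum to 2 (valence 4) → 2 H
  atom 3: C, bond orders sum to 3 (valence 4) → 1 H
  atom 4: N, bond orders sum to 1 (valence 3) → 2 H
  atom 5: C, bond orders sum to 2 (valence 4) → 2 H
  atom 6: C, bond orders sum to 2 (valence 4) → 2 H
  atom 7: C, bond orders sum to 2 (valence 4) → 2 H
  atom 8: C, bond orders sum to 2 (valence 4) → 2 H
  atom 9: C, bond orders sum to 3 (valence 4) → 1 H
  atom 10: C, bond orders sum to 4 (valence 4) → 0 H
  atom 11: O, bond orders sum to 2 (valence 2) → 0 H
  atom 12: O, bond orders sum to 2 (valence 2) → 0 H
  atom 13: C, bond orders sum to 1 (valence 4) → 3 H
  atom 14: C, bond orders sum to 2 (valence 4) → 2 H
  atom 15: C, bond orders sum to 4 (valence 4) → 0 H
  atom 16: O, bond orders sum to 1 (valence 2) → 1 H
  atom 17: O, bond orders sum to 2 (valence 2) → 0 H
Total hydrogens: 23.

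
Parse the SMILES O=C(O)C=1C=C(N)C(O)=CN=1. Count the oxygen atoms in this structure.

Scan the SMILES for O atoms (remember two-letter symbols like Cl and Br are single atoms).
Oxygen count: 3.

3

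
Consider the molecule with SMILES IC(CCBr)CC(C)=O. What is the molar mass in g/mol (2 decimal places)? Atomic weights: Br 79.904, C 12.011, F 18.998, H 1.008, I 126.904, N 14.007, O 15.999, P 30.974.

304.95 g/mol

First, the molecular formula is C6H10BrIO (counting implicit H from valence).
  Br: 1 × 79.904 = 79.904
  C: 6 × 12.011 = 72.066
  H: 10 × 1.008 = 10.080
  I: 1 × 126.904 = 126.904
  O: 1 × 15.999 = 15.999
Sum: 1×79.904 + 6×12.011 + 10×1.008 + 1×126.904 + 1×15.999 = 304.953 → 304.95 g/mol.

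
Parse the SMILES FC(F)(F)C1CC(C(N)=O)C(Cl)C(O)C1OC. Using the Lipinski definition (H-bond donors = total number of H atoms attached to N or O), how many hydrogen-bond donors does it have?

3

Donors: find every N or O and count the H atoms it carries.
  atom 9 (N): bond orders sum to 1 → 2 H
  atom 10 (O): bond orders sum to 2 → 0 H
  atom 14 (O): bond orders sum to 1 → 1 H
  atom 16 (O): bond orders sum to 2 → 0 H
Lipinski HBD = 3.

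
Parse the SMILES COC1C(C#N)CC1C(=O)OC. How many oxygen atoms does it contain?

3

Scan the SMILES for O atoms (remember two-letter symbols like Cl and Br are single atoms).
Oxygen count: 3.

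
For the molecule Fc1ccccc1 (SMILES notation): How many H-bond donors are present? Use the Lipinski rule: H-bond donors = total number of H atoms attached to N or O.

0

Donors: find every N or O and count the H atoms it carries.
  (no N or O atoms present)
Lipinski HBD = 0.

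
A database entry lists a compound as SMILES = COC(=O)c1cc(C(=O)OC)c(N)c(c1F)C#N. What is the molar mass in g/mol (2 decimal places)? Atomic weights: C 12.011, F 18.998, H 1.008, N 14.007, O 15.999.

First, the molecular formula is C11H9FN2O4 (counting implicit H from valence).
  C: 11 × 12.011 = 132.121
  F: 1 × 18.998 = 18.998
  H: 9 × 1.008 = 9.072
  N: 2 × 14.007 = 28.014
  O: 4 × 15.999 = 63.996
Sum: 11×12.011 + 1×18.998 + 9×1.008 + 2×14.007 + 4×15.999 = 252.201 → 252.20 g/mol.

252.20 g/mol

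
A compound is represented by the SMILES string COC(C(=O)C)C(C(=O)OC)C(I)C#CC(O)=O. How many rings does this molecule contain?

0

In SMILES, each pair of matching ring-closure digits denotes one ring-closing bond; the number of such bonds equals the number of independent rings.
Ring-closure bonds here: 0.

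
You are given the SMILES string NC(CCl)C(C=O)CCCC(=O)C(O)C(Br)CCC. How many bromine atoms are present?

Scan the SMILES for Br atoms (remember two-letter symbols like Cl and Br are single atoms).
Bromine count: 1.

1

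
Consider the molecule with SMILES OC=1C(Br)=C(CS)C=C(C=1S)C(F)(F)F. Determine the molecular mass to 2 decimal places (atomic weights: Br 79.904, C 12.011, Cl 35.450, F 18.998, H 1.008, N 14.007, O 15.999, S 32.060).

First, the molecular formula is C8H6BrF3OS2 (counting implicit H from valence).
  Br: 1 × 79.904 = 79.904
  C: 8 × 12.011 = 96.088
  F: 3 × 18.998 = 56.994
  H: 6 × 1.008 = 6.048
  O: 1 × 15.999 = 15.999
  S: 2 × 32.060 = 64.120
Sum: 1×79.904 + 8×12.011 + 3×18.998 + 6×1.008 + 1×15.999 + 2×32.060 = 319.153 → 319.15 g/mol.

319.15 g/mol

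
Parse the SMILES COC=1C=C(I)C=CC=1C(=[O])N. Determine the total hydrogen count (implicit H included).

8

Walk through each heavy atom and fill implicit hydrogens from standard valence (C 4, N 3, O 2, S 2, halogen 1):
  atom 1: C, bond orders sum to 1 (valence 4) → 3 H
  atom 2: O, bond orders sum to 2 (valence 2) → 0 H
  atom 3: C, bond orders sum to 4 (valence 4) → 0 H
  atom 4: C, bond orders sum to 3 (valence 4) → 1 H
  atom 5: C, bond orders sum to 4 (valence 4) → 0 H
  atom 6: I (halogen, monovalent) → 0 H
  atom 7: C, bond orders sum to 3 (valence 4) → 1 H
  atom 8: C, bond orders sum to 3 (valence 4) → 1 H
  atom 9: C, bond orders sum to 4 (valence 4) → 0 H
  atom 10: C, bond orders sum to 4 (valence 4) → 0 H
  atom 11: O with explicit H count 0
  atom 12: N, bond orders sum to 1 (valence 3) → 2 H
Total hydrogens: 8.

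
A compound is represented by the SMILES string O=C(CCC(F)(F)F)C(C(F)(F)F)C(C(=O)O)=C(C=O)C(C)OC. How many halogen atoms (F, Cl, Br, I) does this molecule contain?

6

Halogen atoms appear at heavy-atom positions 6, 7, 8, 11, 12, 13 (6×F).
Other groups present: 1 aldehyde, 1 alkene, 1 carboxylic acid, 1 ether, 1 ketone.
Halogen count: 6.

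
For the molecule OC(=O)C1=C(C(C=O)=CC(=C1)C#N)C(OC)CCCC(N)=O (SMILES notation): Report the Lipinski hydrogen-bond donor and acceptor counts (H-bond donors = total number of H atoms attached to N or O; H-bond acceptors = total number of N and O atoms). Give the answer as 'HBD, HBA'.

3, 7

Donors: find every N or O and count the H atoms it carries.
  atom 1 (O): bond orders sum to 1 → 1 H
  atom 3 (O): bond orders sum to 2 → 0 H
  atom 8 (O): bond orders sum to 2 → 0 H
  atom 13 (N): bond orders sum to 3 → 0 H
  atom 15 (O): bond orders sum to 2 → 0 H
  atom 21 (N): bond orders sum to 1 → 2 H
  atom 22 (O): bond orders sum to 2 → 0 H
Lipinski HBD = 3.
Acceptors: N atoms = 2, O atoms = 5 → HBA = 7.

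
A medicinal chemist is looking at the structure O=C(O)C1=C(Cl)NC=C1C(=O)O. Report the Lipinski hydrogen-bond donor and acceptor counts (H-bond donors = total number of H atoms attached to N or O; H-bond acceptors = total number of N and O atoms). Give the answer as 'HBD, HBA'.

3, 5

Donors: find every N or O and count the H atoms it carries.
  atom 1 (O): bond orders sum to 2 → 0 H
  atom 3 (O): bond orders sum to 1 → 1 H
  atom 7 (N): bond orders sum to 2 → 1 H
  atom 11 (O): bond orders sum to 2 → 0 H
  atom 12 (O): bond orders sum to 1 → 1 H
Lipinski HBD = 3.
Acceptors: N atoms = 1, O atoms = 4 → HBA = 5.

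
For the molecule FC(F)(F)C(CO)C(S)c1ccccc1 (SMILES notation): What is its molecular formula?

Walk through each heavy atom and fill implicit hydrogens from standard valence (C 4, N 3, O 2, S 2, halogen 1); for lowercase aromatic atoms, an aromatic c carries 1 H when it has two neighbours and 0 H with three, and aromatic n carries 0 H:
  atom 1: F (halogen, monovalent) → 0 H
  atom 2: C, bond orders sum to 4 (valence 4) → 0 H
  atom 3: F (halogen, monovalent) → 0 H
  atom 4: F (halogen, monovalent) → 0 H
  atom 5: C, bond orders sum to 3 (valence 4) → 1 H
  atom 6: C, bond orders sum to 2 (valence 4) → 2 H
  atom 7: O, bond orders sum to 1 (valence 2) → 1 H
  atom 8: C, bond orders sum to 3 (valence 4) → 1 H
  atom 9: S, bond orders sum to 1 (valence 2) → 1 H
  atom 10: aromatic c, 3 neighbours → 0 H
  atom 11: aromatic c, 2 neighbours → 1 H
  atom 12: aromatic c, 2 neighbours → 1 H
  atom 13: aromatic c, 2 neighbours → 1 H
  atom 14: aromatic c, 2 neighbours → 1 H
  atom 15: aromatic c, 2 neighbours → 1 H
Totals → C:10, H:11, F:3, O:1, S:1.

C10H11F3OS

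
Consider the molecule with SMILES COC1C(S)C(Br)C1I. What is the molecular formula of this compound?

Walk through each heavy atom and fill implicit hydrogens from standard valence (C 4, N 3, O 2, S 2, halogen 1):
  atom 1: C, bond orders sum to 1 (valence 4) → 3 H
  atom 2: O, bond orders sum to 2 (valence 2) → 0 H
  atom 3: C, bond orders sum to 3 (valence 4) → 1 H
  atom 4: C, bond orders sum to 3 (valence 4) → 1 H
  atom 5: S, bond orders sum to 1 (valence 2) → 1 H
  atom 6: C, bond orders sum to 3 (valence 4) → 1 H
  atom 7: Br (halogen, monovalent) → 0 H
  atom 8: C, bond orders sum to 3 (valence 4) → 1 H
  atom 9: I (halogen, monovalent) → 0 H
Totals → C:5, H:8, Br:1, I:1, O:1, S:1.
In Hill order: C5H8BrIOS.

C5H8BrIOS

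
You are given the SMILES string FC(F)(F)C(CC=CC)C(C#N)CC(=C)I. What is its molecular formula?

C11H13F3IN

Walk through each heavy atom and fill implicit hydrogens from standard valence (C 4, N 3, O 2, S 2, halogen 1):
  atom 1: F (halogen, monovalent) → 0 H
  atom 2: C, bond orders sum to 4 (valence 4) → 0 H
  atom 3: F (halogen, monovalent) → 0 H
  atom 4: F (halogen, monovalent) → 0 H
  atom 5: C, bond orders sum to 3 (valence 4) → 1 H
  atom 6: C, bond orders sum to 2 (valence 4) → 2 H
  atom 7: C, bond orders sum to 3 (valence 4) → 1 H
  atom 8: C, bond orders sum to 3 (valence 4) → 1 H
  atom 9: C, bond orders sum to 1 (valence 4) → 3 H
  atom 10: C, bond orders sum to 3 (valence 4) → 1 H
  atom 11: C, bond orders sum to 4 (valence 4) → 0 H
  atom 12: N, bond orders sum to 3 (valence 3) → 0 H
  atom 13: C, bond orders sum to 2 (valence 4) → 2 H
  atom 14: C, bond orders sum to 4 (valence 4) → 0 H
  atom 15: C, bond orders sum to 2 (valence 4) → 2 H
  atom 16: I (halogen, monovalent) → 0 H
Totals → C:11, H:13, F:3, I:1, N:1.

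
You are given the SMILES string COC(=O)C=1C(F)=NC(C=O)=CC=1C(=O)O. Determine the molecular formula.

C9H6FNO5

Walk through each heavy atom and fill implicit hydrogens from standard valence (C 4, N 3, O 2, S 2, halogen 1):
  atom 1: C, bond orders sum to 1 (valence 4) → 3 H
  atom 2: O, bond orders sum to 2 (valence 2) → 0 H
  atom 3: C, bond orders sum to 4 (valence 4) → 0 H
  atom 4: O, bond orders sum to 2 (valence 2) → 0 H
  atom 5: C, bond orders sum to 4 (valence 4) → 0 H
  atom 6: C, bond orders sum to 4 (valence 4) → 0 H
  atom 7: F (halogen, monovalent) → 0 H
  atom 8: N, bond orders sum to 3 (valence 3) → 0 H
  atom 9: C, bond orders sum to 4 (valence 4) → 0 H
  atom 10: C, bond orders sum to 3 (valence 4) → 1 H
  atom 11: O, bond orders sum to 2 (valence 2) → 0 H
  atom 12: C, bond orders sum to 3 (valence 4) → 1 H
  atom 13: C, bond orders sum to 4 (valence 4) → 0 H
  atom 14: C, bond orders sum to 4 (valence 4) → 0 H
  atom 15: O, bond orders sum to 2 (valence 2) → 0 H
  atom 16: O, bond orders sum to 1 (valence 2) → 1 H
Totals → C:9, H:6, F:1, N:1, O:5.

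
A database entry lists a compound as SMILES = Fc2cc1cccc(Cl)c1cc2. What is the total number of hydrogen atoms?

Walk through each heavy atom and fill implicit hydrogens from standard valence (C 4, N 3, O 2, S 2, halogen 1); for lowercase aromatic atoms, an aromatic c carries 1 H when it has two neighbours and 0 H with three, and aromatic n carries 0 H:
  atom 1: F (halogen, monovalent) → 0 H
  atom 2: aromatic c, 3 neighbours → 0 H
  atom 3: aromatic c, 2 neighbours → 1 H
  atom 4: aromatic c, 3 neighbours → 0 H
  atom 5: aromatic c, 2 neighbours → 1 H
  atom 6: aromatic c, 2 neighbours → 1 H
  atom 7: aromatic c, 2 neighbours → 1 H
  atom 8: aromatic c, 3 neighbours → 0 H
  atom 9: Cl (halogen, monovalent) → 0 H
  atom 10: aromatic c, 3 neighbours → 0 H
  atom 11: aromatic c, 2 neighbours → 1 H
  atom 12: aromatic c, 2 neighbours → 1 H
Total hydrogens: 6.

6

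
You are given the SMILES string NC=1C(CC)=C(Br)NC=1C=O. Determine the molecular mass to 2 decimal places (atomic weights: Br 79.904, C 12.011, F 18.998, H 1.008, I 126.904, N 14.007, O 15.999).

First, the molecular formula is C7H9BrN2O (counting implicit H from valence).
  Br: 1 × 79.904 = 79.904
  C: 7 × 12.011 = 84.077
  H: 9 × 1.008 = 9.072
  N: 2 × 14.007 = 28.014
  O: 1 × 15.999 = 15.999
Sum: 1×79.904 + 7×12.011 + 9×1.008 + 2×14.007 + 1×15.999 = 217.066 → 217.07 g/mol.

217.07 g/mol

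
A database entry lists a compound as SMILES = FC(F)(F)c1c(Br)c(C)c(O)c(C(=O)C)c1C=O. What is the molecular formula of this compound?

C11H8BrF3O3

Walk through each heavy atom and fill implicit hydrogens from standard valence (C 4, N 3, O 2, S 2, halogen 1); for lowercase aromatic atoms, an aromatic c carries 1 H when it has two neighbours and 0 H with three, and aromatic n carries 0 H:
  atom 1: F (halogen, monovalent) → 0 H
  atom 2: C, bond orders sum to 4 (valence 4) → 0 H
  atom 3: F (halogen, monovalent) → 0 H
  atom 4: F (halogen, monovalent) → 0 H
  atom 5: aromatic c, 3 neighbours → 0 H
  atom 6: aromatic c, 3 neighbours → 0 H
  atom 7: Br (halogen, monovalent) → 0 H
  atom 8: aromatic c, 3 neighbours → 0 H
  atom 9: C, bond orders sum to 1 (valence 4) → 3 H
  atom 10: aromatic c, 3 neighbours → 0 H
  atom 11: O, bond orders sum to 1 (valence 2) → 1 H
  atom 12: aromatic c, 3 neighbours → 0 H
  atom 13: C, bond orders sum to 4 (valence 4) → 0 H
  atom 14: O, bond orders sum to 2 (valence 2) → 0 H
  atom 15: C, bond orders sum to 1 (valence 4) → 3 H
  atom 16: aromatic c, 3 neighbours → 0 H
  atom 17: C, bond orders sum to 3 (valence 4) → 1 H
  atom 18: O, bond orders sum to 2 (valence 2) → 0 H
Totals → C:11, H:8, Br:1, F:3, O:3.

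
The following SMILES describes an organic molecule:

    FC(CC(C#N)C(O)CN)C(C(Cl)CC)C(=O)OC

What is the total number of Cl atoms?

1

Scan the SMILES for Cl atoms (remember two-letter symbols like Cl and Br are single atoms).
Chlorine count: 1.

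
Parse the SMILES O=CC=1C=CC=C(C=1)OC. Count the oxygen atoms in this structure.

Scan the SMILES for O atoms (remember two-letter symbols like Cl and Br are single atoms).
Oxygen count: 2.

2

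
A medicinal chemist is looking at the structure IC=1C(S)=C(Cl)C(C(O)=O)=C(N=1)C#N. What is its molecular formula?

C7H2ClIN2O2S

Walk through each heavy atom and fill implicit hydrogens from standard valence (C 4, N 3, O 2, S 2, halogen 1):
  atom 1: I (halogen, monovalent) → 0 H
  atom 2: C, bond orders sum to 4 (valence 4) → 0 H
  atom 3: C, bond orders sum to 4 (valence 4) → 0 H
  atom 4: S, bond orders sum to 1 (valence 2) → 1 H
  atom 5: C, bond orders sum to 4 (valence 4) → 0 H
  atom 6: Cl (halogen, monovalent) → 0 H
  atom 7: C, bond orders sum to 4 (valence 4) → 0 H
  atom 8: C, bond orders sum to 4 (valence 4) → 0 H
  atom 9: O, bond orders sum to 1 (valence 2) → 1 H
  atom 10: O, bond orders sum to 2 (valence 2) → 0 H
  atom 11: C, bond orders sum to 4 (valence 4) → 0 H
  atom 12: N, bond orders sum to 3 (valence 3) → 0 H
  atom 13: C, bond orders sum to 4 (valence 4) → 0 H
  atom 14: N, bond orders sum to 3 (valence 3) → 0 H
Totals → C:7, H:2, Cl:1, I:1, N:2, O:2, S:1.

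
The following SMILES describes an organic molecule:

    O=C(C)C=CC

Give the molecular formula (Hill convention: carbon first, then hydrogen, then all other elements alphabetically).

C5H8O

Walk through each heavy atom and fill implicit hydrogens from standard valence (C 4, N 3, O 2, S 2, halogen 1):
  atom 1: O, bond orders sum to 2 (valence 2) → 0 H
  atom 2: C, bond orders sum to 4 (valence 4) → 0 H
  atom 3: C, bond orders sum to 1 (valence 4) → 3 H
  atom 4: C, bond orders sum to 3 (valence 4) → 1 H
  atom 5: C, bond orders sum to 3 (valence 4) → 1 H
  atom 6: C, bond orders sum to 1 (valence 4) → 3 H
Totals → C:5, H:8, O:1.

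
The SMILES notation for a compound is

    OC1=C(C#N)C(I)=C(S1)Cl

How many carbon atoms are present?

Count every carbon token in the SMILES (each C, including those in ring-closure positions and inside branches).
Carbon count: 5.

5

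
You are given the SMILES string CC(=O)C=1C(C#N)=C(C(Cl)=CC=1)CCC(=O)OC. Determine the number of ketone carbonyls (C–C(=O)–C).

The ketone motif appears at heavy-atom position 2 in the SMILES.
Other groups present: 1 ester, 1 nitrile.
Ketone count: 1.

1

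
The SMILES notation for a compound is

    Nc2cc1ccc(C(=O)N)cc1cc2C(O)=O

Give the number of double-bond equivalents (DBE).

9

Molecular formula: C12H10N2O3.
DoU = (2C + 2 + N − H − X) / 2, where X is the halogen count and O/S are ignored.
    = (2·12 + 2 + 2 − 10 − 0) / 2 = 18 / 2 = 9.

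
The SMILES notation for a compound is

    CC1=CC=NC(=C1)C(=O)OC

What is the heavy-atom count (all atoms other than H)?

Every atom symbol written in the SMILES (organic subset) is one heavy atom; implicit H are not written.
Heavy atoms by element → C:8, N:1, O:2.
Total: 11.

11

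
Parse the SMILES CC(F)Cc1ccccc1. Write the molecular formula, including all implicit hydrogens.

Walk through each heavy atom and fill implicit hydrogens from standard valence (C 4, N 3, O 2, S 2, halogen 1); for lowercase aromatic atoms, an aromatic c carries 1 H when it has two neighbours and 0 H with three, and aromatic n carries 0 H:
  atom 1: C, bond orders sum to 1 (valence 4) → 3 H
  atom 2: C, bond orders sum to 3 (valence 4) → 1 H
  atom 3: F (halogen, monovalent) → 0 H
  atom 4: C, bond orders sum to 2 (valence 4) → 2 H
  atom 5: aromatic c, 3 neighbours → 0 H
  atom 6: aromatic c, 2 neighbours → 1 H
  atom 7: aromatic c, 2 neighbours → 1 H
  atom 8: aromatic c, 2 neighbours → 1 H
  atom 9: aromatic c, 2 neighbours → 1 H
  atom 10: aromatic c, 2 neighbours → 1 H
Totals → C:9, H:11, F:1.
In Hill order: C9H11F.

C9H11F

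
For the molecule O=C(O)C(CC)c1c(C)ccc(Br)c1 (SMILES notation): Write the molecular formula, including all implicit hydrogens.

Walk through each heavy atom and fill implicit hydrogens from standard valence (C 4, N 3, O 2, S 2, halogen 1); for lowercase aromatic atoms, an aromatic c carries 1 H when it has two neighbours and 0 H with three, and aromatic n carries 0 H:
  atom 1: O, bond orders sum to 2 (valence 2) → 0 H
  atom 2: C, bond orders sum to 4 (valence 4) → 0 H
  atom 3: O, bond orders sum to 1 (valence 2) → 1 H
  atom 4: C, bond orders sum to 3 (valence 4) → 1 H
  atom 5: C, bond orders sum to 2 (valence 4) → 2 H
  atom 6: C, bond orders sum to 1 (valence 4) → 3 H
  atom 7: aromatic c, 3 neighbours → 0 H
  atom 8: aromatic c, 3 neighbours → 0 H
  atom 9: C, bond orders sum to 1 (valence 4) → 3 H
  atom 10: aromatic c, 2 neighbours → 1 H
  atom 11: aromatic c, 2 neighbours → 1 H
  atom 12: aromatic c, 3 neighbours → 0 H
  atom 13: Br (halogen, monovalent) → 0 H
  atom 14: aromatic c, 2 neighbours → 1 H
Totals → C:11, H:13, Br:1, O:2.
In Hill order: C11H13BrO2.

C11H13BrO2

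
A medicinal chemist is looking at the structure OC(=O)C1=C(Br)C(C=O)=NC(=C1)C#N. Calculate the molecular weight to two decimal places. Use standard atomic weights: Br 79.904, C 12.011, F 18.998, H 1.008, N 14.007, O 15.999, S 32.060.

First, the molecular formula is C8H3BrN2O3 (counting implicit H from valence).
  Br: 1 × 79.904 = 79.904
  C: 8 × 12.011 = 96.088
  H: 3 × 1.008 = 3.024
  N: 2 × 14.007 = 28.014
  O: 3 × 15.999 = 47.997
Sum: 1×79.904 + 8×12.011 + 3×1.008 + 2×14.007 + 3×15.999 = 255.027 → 255.03 g/mol.

255.03 g/mol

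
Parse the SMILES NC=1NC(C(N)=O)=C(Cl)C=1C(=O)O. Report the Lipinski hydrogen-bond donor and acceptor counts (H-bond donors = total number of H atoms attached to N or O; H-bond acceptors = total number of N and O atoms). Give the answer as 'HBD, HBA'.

Donors: find every N or O and count the H atoms it carries.
  atom 1 (N): bond orders sum to 1 → 2 H
  atom 3 (N): bond orders sum to 2 → 1 H
  atom 6 (N): bond orders sum to 1 → 2 H
  atom 7 (O): bond orders sum to 2 → 0 H
  atom 12 (O): bond orders sum to 2 → 0 H
  atom 13 (O): bond orders sum to 1 → 1 H
Lipinski HBD = 6.
Acceptors: N atoms = 3, O atoms = 3 → HBA = 6.

6, 6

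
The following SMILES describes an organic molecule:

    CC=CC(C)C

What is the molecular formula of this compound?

C6H12

Walk through each heavy atom and fill implicit hydrogens from standard valence (C 4, N 3, O 2, S 2, halogen 1):
  atom 1: C, bond orders sum to 1 (valence 4) → 3 H
  atom 2: C, bond orders sum to 3 (valence 4) → 1 H
  atom 3: C, bond orders sum to 3 (valence 4) → 1 H
  atom 4: C, bond orders sum to 3 (valence 4) → 1 H
  atom 5: C, bond orders sum to 1 (valence 4) → 3 H
  atom 6: C, bond orders sum to 1 (valence 4) → 3 H
Totals → C:6, H:12.
In Hill order: C6H12.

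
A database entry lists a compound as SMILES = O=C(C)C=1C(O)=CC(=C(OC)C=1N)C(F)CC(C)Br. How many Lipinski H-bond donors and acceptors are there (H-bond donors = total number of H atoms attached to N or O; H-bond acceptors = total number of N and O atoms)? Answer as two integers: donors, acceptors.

3, 4

Donors: find every N or O and count the H atoms it carries.
  atom 1 (O): bond orders sum to 2 → 0 H
  atom 6 (O): bond orders sum to 1 → 1 H
  atom 10 (O): bond orders sum to 2 → 0 H
  atom 13 (N): bond orders sum to 1 → 2 H
Lipinski HBD = 3.
Acceptors: N atoms = 1, O atoms = 3 → HBA = 4.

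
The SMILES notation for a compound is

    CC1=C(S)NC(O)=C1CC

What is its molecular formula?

Walk through each heavy atom and fill implicit hydrogens from standard valence (C 4, N 3, O 2, S 2, halogen 1):
  atom 1: C, bond orders sum to 1 (valence 4) → 3 H
  atom 2: C, bond orders sum to 4 (valence 4) → 0 H
  atom 3: C, bond orders sum to 4 (valence 4) → 0 H
  atom 4: S, bond orders sum to 1 (valence 2) → 1 H
  atom 5: N, bond orders sum to 2 (valence 3) → 1 H
  atom 6: C, bond orders sum to 4 (valence 4) → 0 H
  atom 7: O, bond orders sum to 1 (valence 2) → 1 H
  atom 8: C, bond orders sum to 4 (valence 4) → 0 H
  atom 9: C, bond orders sum to 2 (valence 4) → 2 H
  atom 10: C, bond orders sum to 1 (valence 4) → 3 H
Totals → C:7, H:11, N:1, O:1, S:1.
In Hill order: C7H11NOS.

C7H11NOS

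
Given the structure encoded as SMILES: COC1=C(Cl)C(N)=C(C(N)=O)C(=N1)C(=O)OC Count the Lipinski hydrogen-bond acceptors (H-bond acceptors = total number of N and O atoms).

N atoms: 3; O atoms: 4.
Lipinski HBA = 3 + 4 = 7.

7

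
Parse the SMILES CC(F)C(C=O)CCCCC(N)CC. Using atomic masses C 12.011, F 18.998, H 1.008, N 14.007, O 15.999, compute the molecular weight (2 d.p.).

203.30 g/mol

First, the molecular formula is C11H22FNO (counting implicit H from valence).
  C: 11 × 12.011 = 132.121
  F: 1 × 18.998 = 18.998
  H: 22 × 1.008 = 22.176
  N: 1 × 14.007 = 14.007
  O: 1 × 15.999 = 15.999
Sum: 11×12.011 + 1×18.998 + 22×1.008 + 1×14.007 + 1×15.999 = 203.301 → 203.30 g/mol.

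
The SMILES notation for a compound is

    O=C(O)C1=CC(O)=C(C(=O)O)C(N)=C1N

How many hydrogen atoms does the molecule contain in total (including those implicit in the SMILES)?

Walk through each heavy atom and fill implicit hydrogens from standard valence (C 4, N 3, O 2, S 2, halogen 1):
  atom 1: O, bond orders sum to 2 (valence 2) → 0 H
  atom 2: C, bond orders sum to 4 (valence 4) → 0 H
  atom 3: O, bond orders sum to 1 (valence 2) → 1 H
  atom 4: C, bond orders sum to 4 (valence 4) → 0 H
  atom 5: C, bond orders sum to 3 (valence 4) → 1 H
  atom 6: C, bond orders sum to 4 (valence 4) → 0 H
  atom 7: O, bond orders sum to 1 (valence 2) → 1 H
  atom 8: C, bond orders sum to 4 (valence 4) → 0 H
  atom 9: C, bond orders sum to 4 (valence 4) → 0 H
  atom 10: O, bond orders sum to 2 (valence 2) → 0 H
  atom 11: O, bond orders sum to 1 (valence 2) → 1 H
  atom 12: C, bond orders sum to 4 (valence 4) → 0 H
  atom 13: N, bond orders sum to 1 (valence 3) → 2 H
  atom 14: C, bond orders sum to 4 (valence 4) → 0 H
  atom 15: N, bond orders sum to 1 (valence 3) → 2 H
Total hydrogens: 8.

8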